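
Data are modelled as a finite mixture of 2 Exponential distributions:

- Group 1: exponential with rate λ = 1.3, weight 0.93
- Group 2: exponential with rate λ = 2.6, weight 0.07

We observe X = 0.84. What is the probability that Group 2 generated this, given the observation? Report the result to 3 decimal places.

0.048

By Bayes' theorem, P(k | x) = π_k f_k(x) / Σ_j π_j f_j(x).
Exponential densities:
  p_1 = 0.436208
  p_2 = 0.292735
Weight by the priors:
  π_1·p_1 = 0.93 × 0.436208 = 0.405674
  π_2·p_2 = 0.07 × 0.292735 = 0.0204914
Sum: 0.405674 + 0.0204914 = 0.426165
P(Group 2 | 0.84) ≈ 0.048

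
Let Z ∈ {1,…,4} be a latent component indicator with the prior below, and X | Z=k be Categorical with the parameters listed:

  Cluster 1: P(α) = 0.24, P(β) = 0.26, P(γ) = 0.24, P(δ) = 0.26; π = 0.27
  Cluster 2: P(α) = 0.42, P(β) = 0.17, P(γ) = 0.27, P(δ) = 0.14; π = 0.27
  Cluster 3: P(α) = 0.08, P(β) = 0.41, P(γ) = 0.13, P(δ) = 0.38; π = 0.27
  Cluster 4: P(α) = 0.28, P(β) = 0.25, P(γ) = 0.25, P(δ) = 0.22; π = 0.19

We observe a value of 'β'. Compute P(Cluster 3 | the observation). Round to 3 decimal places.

P(component k | x) = π_k·f_k(x) / marginal(x), where marginal(x) = Σ_j π_j·f_j(x).
Component likelihoods at x = 'β':
  L_1 = P(β | comp) = 0.26
  L_2 = P(β | comp) = 0.17
  L_3 = P(β | comp) = 0.41
  L_4 = P(β | comp) = 0.25
Multiply by the mixture weights:
  π_1·L_1 = 0.27 × 0.26 = 0.0702
  π_2·L_2 = 0.27 × 0.17 = 0.0459
  π_3·L_3 = 0.27 × 0.41 = 0.1107
  π_4·L_4 = 0.19 × 0.25 = 0.0475
Evidence: 0.0702 + 0.0459 + 0.1107 + 0.0475 = 0.2743
P(Cluster 3 | x) = 0.1107 / 0.2743 ≈ 0.404

0.404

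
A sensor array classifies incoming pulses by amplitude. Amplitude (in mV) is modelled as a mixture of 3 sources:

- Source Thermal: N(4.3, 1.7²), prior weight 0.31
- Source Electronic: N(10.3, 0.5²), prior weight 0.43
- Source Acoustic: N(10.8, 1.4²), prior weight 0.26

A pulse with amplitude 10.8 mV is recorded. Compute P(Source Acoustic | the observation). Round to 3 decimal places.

The responsibility of component k is w_k f_k(x) divided by Σ_j w_j f_j(x).
Component likelihoods at x = 10.8 mV:
  f_Thermal = 0.000157001
  f_Electronic = 0.483941
  f_Acoustic = 0.284959
Unnormalised posteriors:
  w_Thermal·f_Thermal = 0.31 × 0.000157001 = 4.86705e-05
  w_Electronic·f_Electronic = 0.43 × 0.483941 = 0.208095
  w_Acoustic·f_Acoustic = 0.26 × 0.284959 = 0.0740893
Normaliser: 4.86705e-05 + 0.208095 + 0.0740893 = 0.282233
P(Source Acoustic | 10.8 mV) ≈ 0.263

0.263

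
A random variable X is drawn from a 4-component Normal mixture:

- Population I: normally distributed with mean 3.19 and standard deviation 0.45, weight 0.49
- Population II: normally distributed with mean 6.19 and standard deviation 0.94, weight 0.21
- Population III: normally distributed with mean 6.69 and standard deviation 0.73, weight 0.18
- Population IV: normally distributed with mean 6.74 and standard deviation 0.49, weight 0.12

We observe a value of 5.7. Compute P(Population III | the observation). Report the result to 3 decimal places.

0.308

Posterior ∝ prior × likelihood, so P(k | x) ∝ π_k f_k(x); normalise over all components.
Component likelihoods at x = 5.7:
  L_I = (1/(0.45·√(2π)))·exp(−(5.7−3.19)²/(2·0.45²)) = 0.886538·exp(-15.55580) = 1.5556e-07
  L_II = (1/(0.94·√(2π)))·exp(−(5.7−6.19)²/(2·0.94²)) = 0.424407·exp(-0.13586) = 0.37049
  L_III = (1/(0.73·√(2π)))·exp(−(5.7−6.69)²/(2·0.73²)) = 0.546496·exp(-0.91959) = 0.217878
  L_IV = (1/(0.49·√(2π)))·exp(−(5.7−6.74)²/(2·0.49²)) = 0.814168·exp(-2.25239) = 0.0856074
Unnormalised posteriors:
  π_I·L_I = 0.49 × 1.5556e-07 = 7.62245e-08
  π_II·L_II = 0.21 × 0.37049 = 0.077803
  π_III·L_III = 0.18 × 0.217878 = 0.0392181
  π_IV·L_IV = 0.12 × 0.0856074 = 0.0102729
Denominator: 7.62245e-08 + 0.077803 + 0.0392181 + 0.0102729 = 0.127294
So the posterior for Population III is 0.0392181 / 0.127294 ≈ 0.308.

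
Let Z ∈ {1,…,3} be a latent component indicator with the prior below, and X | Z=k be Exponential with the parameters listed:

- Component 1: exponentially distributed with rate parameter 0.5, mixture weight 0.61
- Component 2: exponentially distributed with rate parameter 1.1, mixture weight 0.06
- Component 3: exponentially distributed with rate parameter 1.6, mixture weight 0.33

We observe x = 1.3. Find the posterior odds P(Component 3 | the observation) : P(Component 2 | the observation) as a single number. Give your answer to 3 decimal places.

Posterior odds = (P(Z=i) f_i(x)) / (P(Z=j) f_j(x)); the normalising sum cancels.
Evaluate each component's likelihood at the observed value:
  f_1 = 0.5·e^(−0.5·1.3) = 0.5·e^(−0.6500) = 0.261023
  f_2 = 1.1·e^(−1.1·1.3) = 1.1·e^(−1.4300) = 0.26324
  f_3 = 1.6·e^(−1.6·1.3) = 1.6·e^(−2.0800) = 0.199888
Odds = (0.33/0.06) × (0.199888/0.26324) = 5.5 × 0.759339 ≈ 4.176

4.176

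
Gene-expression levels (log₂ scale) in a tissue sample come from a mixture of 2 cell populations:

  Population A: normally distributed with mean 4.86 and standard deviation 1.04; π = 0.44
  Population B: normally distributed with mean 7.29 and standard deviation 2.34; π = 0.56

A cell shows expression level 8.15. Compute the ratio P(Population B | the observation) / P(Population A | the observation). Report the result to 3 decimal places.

78.763

Posterior odds = (P(Z=i) f_i(x)) / (P(Z=j) f_j(x)); the normalising sum cancels.
Normal densities:
  L_A = 0.00257501
  L_B = 0.159354
Posterior odds = (P(Z=B)·L_B) / (P(Z=A)·L_A) = (0.56·0.159354) / (0.44·0.00257501) = 0.0892384 / 0.001133 ≈ 78.763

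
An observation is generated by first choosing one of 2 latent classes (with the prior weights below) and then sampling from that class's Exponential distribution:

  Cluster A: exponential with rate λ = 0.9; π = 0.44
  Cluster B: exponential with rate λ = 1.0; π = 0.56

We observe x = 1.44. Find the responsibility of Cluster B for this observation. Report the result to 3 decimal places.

Apply Bayes' rule: the posterior for each component is proportional to its prior times its likelihood at x.
Exponential densities:
  L_A = 0.246262
  L_B = 0.236928
Weight by the priors:
  P(Z=A)·L_A = 0.44 × 0.246262 = 0.108355
  P(Z=B)·L_B = 0.56 × 0.236928 = 0.13268
Normaliser: 0.108355 + 0.13268 = 0.241035
Responsibility of Cluster B: 0.13268 / 0.241035 ≈ 0.550

0.550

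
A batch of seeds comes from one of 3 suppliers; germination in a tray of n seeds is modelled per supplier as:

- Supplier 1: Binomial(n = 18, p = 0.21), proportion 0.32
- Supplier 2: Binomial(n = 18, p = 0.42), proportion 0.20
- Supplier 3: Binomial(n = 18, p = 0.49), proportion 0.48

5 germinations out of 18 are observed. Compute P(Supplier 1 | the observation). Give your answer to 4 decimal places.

The responsibility of component k is P(Z=k) f_k(x) divided by Σ_j P(Z=j) f_j(x).
Component likelihoods at x = 5 germinations out of 18:
  L_1 = C(18,5)·0.21^5·0.79^13 = 8568·0.00040841·0.0466823 = 0.163353
  L_2 = C(18,5)·0.42^5·0.58^13 = 8568·0.0130691·0.000840551 = 0.0941217
  L_3 = C(18,5)·0.49^5·0.51^13 = 8568·0.0282475·0.000157911 = 0.0382184
Unnormalised posteriors:
  P(Z=1)·L_1 = 0.32 × 0.163353 = 0.0522731
  P(Z=2)·L_2 = 0.20 × 0.0941217 = 0.0188243
  P(Z=3)·L_3 = 0.48 × 0.0382184 = 0.0183448
Marginal: 0.0522731 + 0.0188243 + 0.0183448 = 0.0894422
P(Supplier 1 | data) ≈ 0.5844

0.5844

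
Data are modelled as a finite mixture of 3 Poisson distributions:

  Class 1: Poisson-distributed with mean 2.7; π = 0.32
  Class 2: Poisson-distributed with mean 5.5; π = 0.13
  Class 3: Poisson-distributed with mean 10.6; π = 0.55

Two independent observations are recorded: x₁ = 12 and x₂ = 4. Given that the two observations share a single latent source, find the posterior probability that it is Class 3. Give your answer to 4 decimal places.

The responsibility of component k is w_k f_k(x) divided by Σ_j w_j f_j(x).
Since both observations come from the same component, the likelihood for component k is f_k(x₁)·f_k(x₂).
  f_1 = [2.10588e-05] × [0.148816] = 3.13388e-06
  f_2 = [0.00653726] × [0.155819] = 0.00101863
  f_3 = [0.104668] × [0.0131066] = 0.00137184
Multiply by the mixture weights:
  w_1·f_1 = 0.32 × 3.13388e-06 = 1.00284e-06
  w_2·f_2 = 0.13 × 0.00101863 = 0.000132422
  w_3·f_3 = 0.55 × 0.00137184 = 0.000754511
Sum: 1.00284e-06 + 0.000132422 + 0.000754511 = 0.000887935
P(Class 3 | x) ≈ 0.8497

0.8497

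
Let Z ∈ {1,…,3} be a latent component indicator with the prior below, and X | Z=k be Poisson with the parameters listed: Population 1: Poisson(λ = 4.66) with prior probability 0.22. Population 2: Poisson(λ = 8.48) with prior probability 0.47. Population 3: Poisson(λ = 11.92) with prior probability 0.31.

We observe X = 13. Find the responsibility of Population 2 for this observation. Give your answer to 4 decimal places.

0.3600

Posterior ∝ prior × likelihood, so P(k | x) ∝ w_k f_k(x); normalise over all components.
Component likelihoods at x = 13:
  L_1 = 0.00074289
  L_2 = 0.0390885
  L_3 = 0.104838
Unnormalised posteriors:
  w_1·L_1 = 0.22 × 0.00074289 = 0.000163436
  w_2·L_2 = 0.47 × 0.0390885 = 0.0183716
  w_3·L_3 = 0.31 × 0.104838 = 0.0324999
Denominator: 0.000163436 + 0.0183716 + 0.0324999 = 0.0510349
P(Population 2 | data) ≈ 0.3600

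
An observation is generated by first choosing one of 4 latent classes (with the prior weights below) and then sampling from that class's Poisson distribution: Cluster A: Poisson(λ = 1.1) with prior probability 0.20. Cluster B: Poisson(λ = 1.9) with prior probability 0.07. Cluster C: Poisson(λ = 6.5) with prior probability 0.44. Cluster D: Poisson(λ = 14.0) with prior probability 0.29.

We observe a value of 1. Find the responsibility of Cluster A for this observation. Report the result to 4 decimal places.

0.7517

The responsibility of component k is w_k f_k(x) divided by Σ_j w_j f_j(x).
Evaluate each component's likelihood at the observed value:
  L_A = e^(−1.1)·1.1^1/1! = 0.366158
  L_B = e^(−1.9)·1.9^1/1! = 0.28418
  L_C = e^(−6.5)·6.5^1/1! = 0.00977235
  L_D = e^(−14.0)·14.0^1/1! = 1.16414e-05
Weight by the priors:
  w_A·L_A = 0.20 × 0.366158 = 0.0732316
  w_B·L_B = 0.07 × 0.28418 = 0.0198926
  w_C·L_C = 0.44 × 0.00977235 = 0.00429984
  w_D·L_D = 0.29 × 1.16414e-05 = 3.37601e-06
Normaliser: 0.0732316 + 0.0198926 + 0.00429984 + 3.37601e-06 = 0.0974275
P(Cluster A | data) = 0.0732316 / 0.0974275 ≈ 0.7517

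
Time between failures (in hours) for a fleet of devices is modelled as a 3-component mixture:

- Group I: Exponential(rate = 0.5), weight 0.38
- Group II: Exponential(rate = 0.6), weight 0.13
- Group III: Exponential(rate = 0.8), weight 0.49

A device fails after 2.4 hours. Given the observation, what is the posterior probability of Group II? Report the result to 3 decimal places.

P(component k | x) = w_k·f_k(x) / marginal(x), where marginal(x) = Σ_j w_j·f_j(x).
Exponential densities:
  f_I = 0.150597
  f_II = 0.142157
  f_III = 0.117286
Prior × likelihood for each component:
  w_I·f_I = 0.38 × 0.150597 = 0.0572269
  w_II·f_II = 0.13 × 0.142157 = 0.0184804
  w_III·f_III = 0.49 × 0.117286 = 0.0574699
Evidence: 0.0572269 + 0.0184804 + 0.0574699 = 0.133177
So the posterior for Group II is 0.0184804 / 0.133177 ≈ 0.139.

0.139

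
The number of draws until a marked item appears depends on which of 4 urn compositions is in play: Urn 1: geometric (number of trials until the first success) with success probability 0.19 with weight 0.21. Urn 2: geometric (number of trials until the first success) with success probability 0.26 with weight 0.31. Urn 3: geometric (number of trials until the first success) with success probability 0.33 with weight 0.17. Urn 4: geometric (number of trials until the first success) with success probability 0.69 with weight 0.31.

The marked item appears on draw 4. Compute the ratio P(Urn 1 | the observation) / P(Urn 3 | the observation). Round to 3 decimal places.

Only the two components matter; the odds are (P(Z=i) f_i(x)) / (P(Z=j) f_j(x)).
Geometric probabilities:
  L_1 = 0.100974
  L_2 = 0.105358
  L_3 = 0.0992518
  L_4 = 0.0205558
Odds = (0.21/0.17) × (0.100974/0.0992518) = 1.23529 × 1.01735 ≈ 1.257

1.257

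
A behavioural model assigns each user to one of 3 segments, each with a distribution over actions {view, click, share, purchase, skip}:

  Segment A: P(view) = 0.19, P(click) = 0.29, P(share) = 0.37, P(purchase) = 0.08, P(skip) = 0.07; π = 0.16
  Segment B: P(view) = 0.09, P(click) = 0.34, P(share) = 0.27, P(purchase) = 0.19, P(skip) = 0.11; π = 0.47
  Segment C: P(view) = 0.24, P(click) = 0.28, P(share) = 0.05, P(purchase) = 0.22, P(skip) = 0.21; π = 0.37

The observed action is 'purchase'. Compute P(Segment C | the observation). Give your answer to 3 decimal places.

0.444

By Bayes' theorem, P(k | x) = π_k f_k(x) / Σ_j π_j f_j(x).
Categorical probabilities:
  f_A = P(purchase | comp) = 0.08
  f_B = P(purchase | comp) = 0.19
  f_C = P(purchase | comp) = 0.22
Weight by the priors:
  π_A·f_A = 0.16 × 0.08 = 0.0128
  π_B·f_B = 0.47 × 0.19 = 0.0893
  π_C·f_C = 0.37 × 0.22 = 0.0814
Sum: 0.0128 + 0.0893 + 0.0814 = 0.1835
P(Segment C | the observation) = 0.0814 / 0.1835 ≈ 0.444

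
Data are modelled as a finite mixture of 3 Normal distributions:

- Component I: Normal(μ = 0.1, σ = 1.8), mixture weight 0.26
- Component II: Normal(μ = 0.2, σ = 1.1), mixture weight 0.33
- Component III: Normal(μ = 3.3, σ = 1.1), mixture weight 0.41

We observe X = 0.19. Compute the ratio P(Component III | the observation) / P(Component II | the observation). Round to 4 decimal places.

0.0228

Posterior odds = (P(Z=i) f_i(x)) / (P(Z=j) f_j(x)); the normalising sum cancels.
Normal densities:
  f_I = 0.221358
  f_II = 0.36266
  f_III = 0.00666434
Odds = (0.41/0.33) × (0.00666434/0.36266) = 1.24242 × 0.0183763 ≈ 0.0228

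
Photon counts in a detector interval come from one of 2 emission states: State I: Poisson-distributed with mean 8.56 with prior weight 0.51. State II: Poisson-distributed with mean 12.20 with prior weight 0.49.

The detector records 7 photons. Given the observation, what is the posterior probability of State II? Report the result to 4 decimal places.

P(component k | x) = π_k·f_k(x) / marginal(x), where marginal(x) = Σ_j π_j·f_j(x).
Component likelihoods at x = 7 photons:
  p_I = e^(−8.56)·8.56^7/7! = 0.128034
  p_II = e^(−12.20)·12.20^7/7! = 0.0401509
Multiply by the mixture weights:
  π_I·p_I = 0.51 × 0.128034 = 0.0652973
  π_II·p_II = 0.49 × 0.0401509 = 0.019674
Normaliser: 0.0652973 + 0.019674 = 0.0849713
P(State II | the observation) = 0.019674 / 0.0849713 ≈ 0.2315

0.2315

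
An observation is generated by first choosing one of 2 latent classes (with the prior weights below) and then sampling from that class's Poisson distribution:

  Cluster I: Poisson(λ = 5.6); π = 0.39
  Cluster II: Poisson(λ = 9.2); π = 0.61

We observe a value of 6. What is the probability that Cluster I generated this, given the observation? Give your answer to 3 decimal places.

0.543

The responsibility of component k is P(Z=k) f_k(x) divided by Σ_j P(Z=j) f_j(x).
Evaluate each component's likelihood at the observed value:
  L_I = 0.158397
  L_II = 0.0850913
Unnormalised posteriors:
  P(Z=I)·L_I = 0.39 × 0.158397 = 0.0617748
  P(Z=II)·L_II = 0.61 × 0.0850913 = 0.0519057
Marginal: 0.0617748 + 0.0519057 = 0.11368
Responsibility of Cluster I: 0.0617748 / 0.11368 ≈ 0.543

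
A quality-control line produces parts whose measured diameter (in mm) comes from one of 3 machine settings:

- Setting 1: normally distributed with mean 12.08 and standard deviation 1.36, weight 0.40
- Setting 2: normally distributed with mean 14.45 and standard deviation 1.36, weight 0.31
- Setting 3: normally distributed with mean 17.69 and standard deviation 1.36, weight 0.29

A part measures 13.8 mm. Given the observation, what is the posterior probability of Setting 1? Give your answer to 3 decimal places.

P(component k | x) = w_k·f_k(x) / marginal(x), where marginal(x) = Σ_j w_j·f_j(x).
Evaluate each component's likelihood at the observed value:
  L_1 = (1/(1.36·√(2π)))·exp(−(13.8−12.08)²/(2·1.36²)) = 0.293340·exp(-0.79974) = 0.13184
  L_2 = (1/(1.36·√(2π)))·exp(−(13.8−14.45)²/(2·1.36²)) = 0.293340·exp(-0.11421) = 0.261679
  L_3 = (1/(1.36·√(2π)))·exp(−(13.8−17.69)²/(2·1.36²)) = 0.293340·exp(-4.09064) = 0.00490714
Multiply by the mixture weights:
  w_1·L_1 = 0.40 × 0.13184 = 0.0527361
  w_2·L_2 = 0.31 × 0.261679 = 0.0811205
  w_3·L_3 = 0.29 × 0.00490714 = 0.00142307
Sum: 0.0527361 + 0.0811205 + 0.00142307 = 0.13528
P(Setting 1 | 13.8 mm) = 0.0527361 / 0.13528 ≈ 0.390

0.390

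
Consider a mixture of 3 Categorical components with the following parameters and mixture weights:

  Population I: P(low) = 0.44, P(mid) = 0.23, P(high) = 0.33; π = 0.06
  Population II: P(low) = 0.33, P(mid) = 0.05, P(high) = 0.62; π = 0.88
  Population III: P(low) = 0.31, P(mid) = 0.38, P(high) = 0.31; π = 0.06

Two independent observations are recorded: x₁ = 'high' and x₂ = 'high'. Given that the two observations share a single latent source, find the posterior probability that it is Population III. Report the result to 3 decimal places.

0.016

P(component k | x) = P(Z=k)·f_k(x) / marginal(x), where marginal(x) = Σ_j P(Z=j)·f_j(x).
Since both observations come from the same component, the likelihood for component k is f_k(x₁)·f_k(x₂).
  f_I = [P(high | comp) = 0.33] × [0.33] = 0.1089
  f_II = [P(high | comp) = 0.62] × [0.62] = 0.3844
  f_III = [P(high | comp) = 0.31] × [0.31] = 0.0961
Prior × likelihood for each component:
  P(Z=I)·f_I = 0.06 × 0.1089 = 0.006534
  P(Z=II)·f_II = 0.88 × 0.3844 = 0.338272
  P(Z=III)·f_III = 0.06 × 0.0961 = 0.005766
Normaliser: 0.006534 + 0.338272 + 0.005766 = 0.350572
Responsibility of Population III: 0.005766 / 0.350572 ≈ 0.016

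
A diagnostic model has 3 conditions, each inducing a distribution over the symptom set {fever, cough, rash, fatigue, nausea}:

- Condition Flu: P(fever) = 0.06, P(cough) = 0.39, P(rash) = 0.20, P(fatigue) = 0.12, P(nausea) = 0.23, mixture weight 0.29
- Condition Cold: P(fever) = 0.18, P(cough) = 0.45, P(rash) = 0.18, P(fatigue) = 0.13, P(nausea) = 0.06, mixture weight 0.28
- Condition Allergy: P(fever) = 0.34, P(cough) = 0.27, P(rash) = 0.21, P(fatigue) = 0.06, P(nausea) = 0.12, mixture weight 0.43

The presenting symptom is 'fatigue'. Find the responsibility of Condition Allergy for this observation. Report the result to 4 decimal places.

0.2660

P(component k | x) = w_k·f_k(x) / marginal(x), where marginal(x) = Σ_j w_j·f_j(x).
Evaluate each component's likelihood at the observed value:
  p_Flu = P(fatigue | comp) = 0.12
  p_Cold = P(fatigue | comp) = 0.13
  p_Allergy = P(fatigue | comp) = 0.06
Unnormalised posteriors:
  w_Flu·p_Flu = 0.29 × 0.12 = 0.0348
  w_Cold·p_Cold = 0.28 × 0.13 = 0.0364
  w_Allergy·p_Allergy = 0.43 × 0.06 = 0.0258
Sum: 0.0348 + 0.0364 + 0.0258 = 0.097
So the posterior for Condition Allergy is 0.0258 / 0.097 ≈ 0.2660.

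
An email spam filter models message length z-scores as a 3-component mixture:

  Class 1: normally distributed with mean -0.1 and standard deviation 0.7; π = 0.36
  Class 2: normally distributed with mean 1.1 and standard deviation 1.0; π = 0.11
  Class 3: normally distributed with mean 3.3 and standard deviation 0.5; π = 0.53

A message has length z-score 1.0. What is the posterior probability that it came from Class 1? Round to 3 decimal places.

0.577

P(component k | x) = w_k·f_k(x) / marginal(x), where marginal(x) = Σ_j w_j·f_j(x).
Normal densities:
  p_1 = 0.165803
  p_2 = 0.396953
  p_3 = 2.02817e-05
Unnormalised posteriors:
  w_1·p_1 = 0.36 × 0.165803 = 0.0596889
  w_2·p_2 = 0.11 × 0.396953 = 0.0436648
  w_3·p_3 = 0.53 × 2.02817e-05 = 1.07493e-05
Denominator: 0.0596889 + 0.0436648 + 1.07493e-05 = 0.103364
Responsibility of Class 1: 0.0596889 / 0.103364 ≈ 0.577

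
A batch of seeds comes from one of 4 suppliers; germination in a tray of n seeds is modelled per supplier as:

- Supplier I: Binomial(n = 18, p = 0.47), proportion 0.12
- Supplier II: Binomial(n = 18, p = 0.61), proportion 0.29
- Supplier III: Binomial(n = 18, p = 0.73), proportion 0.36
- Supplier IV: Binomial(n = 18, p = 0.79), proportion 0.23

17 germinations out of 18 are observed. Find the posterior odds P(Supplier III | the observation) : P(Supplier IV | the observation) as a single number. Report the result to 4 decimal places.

0.5255

Posterior odds = (π_i f_i(x)) / (π_j f_j(x)); the normalising sum cancels.
Evaluate each component's likelihood at the observed value:
  f_I = C(18,17)·0.47^17·0.53^1 = 18·2.66479e-06·0.53 = 2.54221e-05
  f_II = C(18,17)·0.61^17·0.39^1 = 18·0.000224185·0.39 = 0.00157378
  f_III = C(18,17)·0.73^17·0.27^1 = 18·0.00474776·0.27 = 0.0230741
  f_IV = C(18,17)·0.79^17·0.21^1 = 18·0.0181828·0.21 = 0.068731
Odds = (0.36/0.23) × (0.0230741/0.068731) = 1.56522 × 0.335716 ≈ 0.5255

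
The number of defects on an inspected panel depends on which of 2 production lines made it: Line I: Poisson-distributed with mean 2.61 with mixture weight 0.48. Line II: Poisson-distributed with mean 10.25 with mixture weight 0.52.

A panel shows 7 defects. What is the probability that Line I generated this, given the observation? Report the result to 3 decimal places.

By Bayes' theorem, P(k | x) = π_k f_k(x) / Σ_j π_j f_j(x).
Component likelihoods at x = 7 defects:
  p_I = e^(−2.61)·2.61^7/7! = 0.0120377
  p_II = e^(−10.25)·10.25^7/7! = 0.0833908
Multiply by the mixture weights:
  π_I·p_I = 0.48 × 0.0120377 = 0.00577811
  π_II·p_II = 0.52 × 0.0833908 = 0.0433632
Evidence: 0.00577811 + 0.0433632 = 0.0491413
So the posterior for Line I is 0.00577811 / 0.0491413 ≈ 0.118.

0.118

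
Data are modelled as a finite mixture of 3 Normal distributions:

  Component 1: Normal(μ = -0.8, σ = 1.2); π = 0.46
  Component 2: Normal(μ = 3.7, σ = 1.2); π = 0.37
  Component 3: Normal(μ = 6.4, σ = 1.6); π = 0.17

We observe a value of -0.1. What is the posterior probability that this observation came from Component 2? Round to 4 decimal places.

0.0063

Apply Bayes' rule: the posterior for each component is proportional to its prior times its likelihood at x.
Evaluate each component's likelihood at the observed value:
  f_1 = (1/(1.2·√(2π)))·exp(−(-0.1−-0.8)²/(2·1.2²)) = 0.332452·exp(-0.17014) = 0.280439
  f_2 = (1/(1.2·√(2π)))·exp(−(-0.1−3.7)²/(2·1.2²)) = 0.332452·exp(-5.01389) = 0.00220915
  f_3 = (1/(1.6·√(2π)))·exp(−(-0.1−6.4)²/(2·1.6²)) = 0.249339·exp(-8.25195) = 6.50148e-05
Multiply by the mixture weights:
  P(Z=1)·f_1 = 0.46 × 0.280439 = 0.129002
  P(Z=2)·f_2 = 0.37 × 0.00220915 = 0.000817384
  P(Z=3)·f_3 = 0.17 × 6.50148e-05 = 1.10525e-05
Sum: 0.129002 + 0.000817384 + 1.10525e-05 = 0.12983
Responsibility of Component 2: 0.000817384 / 0.12983 ≈ 0.0063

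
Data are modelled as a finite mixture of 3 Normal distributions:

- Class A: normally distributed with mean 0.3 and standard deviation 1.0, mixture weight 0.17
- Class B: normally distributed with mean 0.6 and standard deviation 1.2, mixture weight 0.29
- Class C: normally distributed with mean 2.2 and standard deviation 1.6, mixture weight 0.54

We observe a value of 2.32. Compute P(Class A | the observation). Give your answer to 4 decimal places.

0.0496

By Bayes' theorem, P(k | x) = π_k f_k(x) / Σ_j π_j f_j(x).
Component likelihoods at x = 2.32:
  L_A = 0.0518636
  L_B = 0.119018
  L_C = 0.248639
Multiply by the mixture weights:
  π_A·L_A = 0.17 × 0.0518636 = 0.00881681
  π_B·L_B = 0.29 × 0.119018 = 0.0345152
  π_C·L_C = 0.54 × 0.248639 = 0.134265
Marginal: 0.00881681 + 0.0345152 + 0.134265 = 0.177597
P(Class A | 2.32) ≈ 0.0496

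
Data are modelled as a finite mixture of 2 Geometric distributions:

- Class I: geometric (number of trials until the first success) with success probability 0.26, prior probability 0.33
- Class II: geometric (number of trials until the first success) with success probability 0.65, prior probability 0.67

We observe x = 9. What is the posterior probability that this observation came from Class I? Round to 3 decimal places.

0.987

By Bayes' theorem, P(k | x) = P(Z=k) f_k(x) / Σ_j P(Z=j) f_j(x).
Component likelihoods at x = 9:
  f_I = 0.26·(1−0.26)^8 = 0.26·0.0899195 = 0.0233791
  f_II = 0.65·(1−0.65)^8 = 0.65·0.000225188 = 0.000146372
Weight by the priors:
  P(Z=I)·f_I = 0.33 × 0.0233791 = 0.00771509
  P(Z=II)·f_II = 0.67 × 0.000146372 = 9.80692e-05
Sum: 0.00771509 + 9.80692e-05 = 0.00781316
P(Class I | the observation) ≈ 0.987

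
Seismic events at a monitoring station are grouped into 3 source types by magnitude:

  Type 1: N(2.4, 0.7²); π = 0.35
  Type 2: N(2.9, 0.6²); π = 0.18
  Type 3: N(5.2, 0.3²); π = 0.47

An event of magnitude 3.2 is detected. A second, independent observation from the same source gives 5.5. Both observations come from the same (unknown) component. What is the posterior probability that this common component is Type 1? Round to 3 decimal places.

The responsibility of component k is π_k f_k(x) divided by Σ_j π_j f_j(x).
Since both observations come from the same component, the likelihood for component k is f_k(x₁)·f_k(x₂).
  f_1 = [0.296614] × [3.14099e-05] = 9.31662e-06
  f_2 = [0.586776] × [5.56181e-05] = 3.26353e-05
  f_3 = [2.9703e-10] × [0.806569] = 2.39575e-10
Prior × likelihood for each component:
  π_1·f_1 = 0.35 × 9.31662e-06 = 3.26082e-06
  π_2·f_2 = 0.18 × 3.26353e-05 = 5.87436e-06
  π_3·f_3 = 0.47 × 2.39575e-10 = 1.126e-10
Evidence: 3.26082e-06 + 5.87436e-06 + 1.126e-10 = 9.13529e-06
Responsibility of Type 1: 3.26082e-06 / 9.13529e-06 ≈ 0.357

0.357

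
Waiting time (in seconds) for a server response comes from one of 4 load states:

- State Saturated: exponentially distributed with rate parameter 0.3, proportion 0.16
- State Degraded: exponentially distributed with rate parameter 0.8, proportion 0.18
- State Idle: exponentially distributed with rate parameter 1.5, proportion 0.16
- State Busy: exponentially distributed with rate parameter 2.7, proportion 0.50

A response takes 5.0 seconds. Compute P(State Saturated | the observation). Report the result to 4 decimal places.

0.7944

By Bayes' theorem, P(k | x) = P(Z=k) f_k(x) / Σ_j P(Z=j) f_j(x).
Exponential densities:
  p_Saturated = 0.066939
  p_Degraded = 0.0146525
  p_Idle = 0.000829627
  p_Busy = 3.70159e-06
Multiply by the mixture weights:
  P(Z=Saturated)·p_Saturated = 0.16 × 0.066939 = 0.0107102
  P(Z=Degraded)·p_Degraded = 0.18 × 0.0146525 = 0.00263745
  P(Z=Idle)·p_Idle = 0.16 × 0.000829627 = 0.00013274
  P(Z=Busy)·p_Busy = 0.50 × 3.70159e-06 = 1.85079e-06
Normaliser: 0.0107102 + 0.00263745 + 0.00013274 + 1.85079e-06 = 0.0134823
P(State Saturated | the observation) = 0.0107102 / 0.0134823 ≈ 0.7944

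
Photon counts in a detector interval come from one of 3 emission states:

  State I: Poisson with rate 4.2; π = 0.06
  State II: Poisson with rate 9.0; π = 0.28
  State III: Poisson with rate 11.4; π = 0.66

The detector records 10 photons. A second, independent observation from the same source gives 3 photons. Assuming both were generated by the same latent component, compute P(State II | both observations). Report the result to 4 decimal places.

0.6342

Posterior ∝ prior × likelihood, so P(k | x) ∝ π_k f_k(x); normalise over all components.
Since both observations come from the same component, the likelihood for component k is f_k(x₁)·f_k(x₂).
  L_I = [e^(−4.2)·4.2^10/10! = 0.00705819] × [0.185165] = 0.00130693
  L_II = [e^(−9.0)·9.0^10/10! = 0.11858] × [0.0149943] = 0.00177802
  L_III = [e^(−11.4)·11.4^10/10! = 0.114374] × [0.00276443] = 0.00031618
Multiply by the mixture weights:
  π_I·L_I = 0.06 × 0.00130693 = 7.84159e-05
  π_II·L_II = 0.28 × 0.00177802 = 0.000497847
  π_III·L_III = 0.66 × 0.00031618 = 0.000208679
Denominator: 7.84159e-05 + 0.000497847 + 0.000208679 = 0.000784942
P(State II | x₁, x₂) ≈ 0.6342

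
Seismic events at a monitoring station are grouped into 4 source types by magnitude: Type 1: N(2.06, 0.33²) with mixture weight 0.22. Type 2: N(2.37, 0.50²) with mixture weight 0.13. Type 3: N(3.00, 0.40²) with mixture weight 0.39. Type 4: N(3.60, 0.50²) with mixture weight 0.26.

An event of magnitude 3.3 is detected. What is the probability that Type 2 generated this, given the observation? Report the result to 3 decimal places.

0.038

Posterior ∝ prior × likelihood, so P(k | x) ∝ w_k f_k(x); normalise over all components.
Component likelihoods at x = 3.3:
  f_1 = (1/(0.33·√(2π)))·exp(−(3.3−2.06)²/(2·0.33²)) = 1.208916·exp(-7.05969) = 0.00103851
  f_2 = (1/(0.50·√(2π)))·exp(−(3.3−2.37)²/(2·0.50²)) = 0.797885·exp(-1.72980) = 0.141481
  f_3 = (1/(0.40·√(2π)))·exp(−(3.3−3.00)²/(2·0.40²)) = 0.997356·exp(-0.28125) = 0.752844
  f_4 = (1/(0.50·√(2π)))·exp(−(3.3−3.60)²/(2·0.50²)) = 0.797885·exp(-0.18000) = 0.666449
Multiply by the mixture weights:
  w_1·f_1 = 0.22 × 0.00103851 = 0.000228473
  w_2·f_2 = 0.13 × 0.141481 = 0.0183925
  w_3·f_3 = 0.39 × 0.752844 = 0.293609
  w_4·f_4 = 0.26 × 0.666449 = 0.173277
Denominator: 0.000228473 + 0.0183925 + 0.293609 + 0.173277 = 0.485507
P(Type 2 | data) ≈ 0.038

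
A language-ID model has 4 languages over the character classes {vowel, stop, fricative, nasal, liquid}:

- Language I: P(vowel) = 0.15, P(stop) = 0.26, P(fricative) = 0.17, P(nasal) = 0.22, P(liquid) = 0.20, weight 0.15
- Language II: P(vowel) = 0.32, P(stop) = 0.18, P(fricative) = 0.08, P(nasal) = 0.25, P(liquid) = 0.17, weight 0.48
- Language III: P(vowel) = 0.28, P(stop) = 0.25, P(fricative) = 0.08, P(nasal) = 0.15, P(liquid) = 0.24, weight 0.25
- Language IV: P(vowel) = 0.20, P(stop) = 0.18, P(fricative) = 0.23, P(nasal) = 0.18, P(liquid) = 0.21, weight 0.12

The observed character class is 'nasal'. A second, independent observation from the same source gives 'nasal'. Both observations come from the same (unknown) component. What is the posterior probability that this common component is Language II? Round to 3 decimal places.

P(component k | x) = π_k·f_k(x) / marginal(x), where marginal(x) = Σ_j π_j·f_j(x).
Since both observations come from the same component, the likelihood for component k is f_k(x₁)·f_k(x₂).
  f_I = [P(nasal | comp) = 0.22] × [0.22] = 0.0484
  f_II = [P(nasal | comp) = 0.25] × [0.25] = 0.0625
  f_III = [P(nasal | comp) = 0.15] × [0.15] = 0.0225
  f_IV = [P(nasal | comp) = 0.18] × [0.18] = 0.0324
Unnormalised posteriors:
  π_I·f_I = 0.15 × 0.0484 = 0.00726
  π_II·f_II = 0.48 × 0.0625 = 0.03
  π_III·f_III = 0.25 × 0.0225 = 0.005625
  π_IV·f_IV = 0.12 × 0.0324 = 0.003888
Normaliser: 0.00726 + 0.03 + 0.005625 + 0.003888 = 0.046773
So the posterior for Language II is 0.03 / 0.046773 ≈ 0.641.

0.641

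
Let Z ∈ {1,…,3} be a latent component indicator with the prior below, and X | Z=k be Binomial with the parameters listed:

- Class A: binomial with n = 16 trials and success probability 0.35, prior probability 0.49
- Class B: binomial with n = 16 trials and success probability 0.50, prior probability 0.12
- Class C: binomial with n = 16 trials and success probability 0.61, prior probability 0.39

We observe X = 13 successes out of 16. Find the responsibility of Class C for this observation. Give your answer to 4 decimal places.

0.9495

By Bayes' theorem, P(k | x) = π_k f_k(x) / Σ_j π_j f_j(x).
Component likelihoods at x = 13 successes out of 16:
  p_A = 0.000181892
  p_B = 0.00854492
  p_C = 0.0537861
Weight by the priors:
  π_A·p_A = 0.49 × 0.000181892 = 8.91269e-05
  π_B·p_B = 0.12 × 0.00854492 = 0.00102539
  π_C·p_C = 0.39 × 0.0537861 = 0.0209766
Sum: 8.91269e-05 + 0.00102539 + 0.0209766 = 0.0220911
P(Class C | the observation) = 0.0209766 / 0.0220911 ≈ 0.9495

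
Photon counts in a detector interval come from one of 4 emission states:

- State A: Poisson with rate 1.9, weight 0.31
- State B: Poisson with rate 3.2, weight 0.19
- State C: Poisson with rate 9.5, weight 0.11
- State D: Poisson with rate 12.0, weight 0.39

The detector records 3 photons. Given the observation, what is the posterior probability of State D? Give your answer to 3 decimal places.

0.007

By Bayes' theorem, P(k | x) = π_k f_k(x) / Σ_j π_j f_j(x).
Poisson probabilities:
  f_A = e^(−1.9)·1.9^3/3! = 0.170982
  f_B = e^(−3.2)·3.2^3/3! = 0.222616
  f_C = e^(−9.5)·9.5^3/3! = 0.010696
  f_D = e^(−12.0)·12.0^3/3! = 0.00176953
Weight by the priors:
  π_A·f_A = 0.31 × 0.170982 = 0.0530044
  π_B·f_B = 0.19 × 0.222616 = 0.042297
  π_C·f_C = 0.11 × 0.010696 = 0.00117656
  π_D·f_D = 0.39 × 0.00176953 = 0.000690118
Normaliser: 0.0530044 + 0.042297 + 0.00117656 + 0.000690118 = 0.0971681
Responsibility of State D: 0.000690118 / 0.0971681 ≈ 0.007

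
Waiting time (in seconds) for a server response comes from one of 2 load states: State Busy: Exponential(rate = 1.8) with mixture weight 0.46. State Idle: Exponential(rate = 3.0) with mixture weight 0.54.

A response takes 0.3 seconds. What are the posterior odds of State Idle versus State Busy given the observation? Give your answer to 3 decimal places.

Since P(k|x) ∝ w_k f_k(x), the posterior odds are w_i f_i(x) / (w_j f_j(x)).
Component likelihoods at x = 0.3 seconds:
  f_Busy = 1.8·e^(−1.8·0.3) = 1.8·e^(−0.5400) = 1.04895
  f_Idle = 3.0·e^(−3.0·0.3) = 3.0·e^(−0.9000) = 1.21971
Posterior odds = (w_Idle·f_Idle) / (w_Busy·f_Busy) = (0.54·1.21971) / (0.46·1.04895) = 0.658643 / 0.482516 ≈ 1.365

1.365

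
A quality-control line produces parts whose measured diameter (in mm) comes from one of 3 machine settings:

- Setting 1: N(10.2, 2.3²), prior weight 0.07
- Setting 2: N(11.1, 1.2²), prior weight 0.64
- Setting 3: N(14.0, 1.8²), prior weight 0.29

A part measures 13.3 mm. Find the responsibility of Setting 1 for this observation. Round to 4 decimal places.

Posterior ∝ prior × likelihood, so P(k | x) ∝ P(Z=k) f_k(x); normalise over all components.
Normal densities:
  f_1 = 0.0699367
  f_2 = 0.061926
  f_3 = 0.205493
Unnormalised posteriors:
  P(Z=1)·f_1 = 0.07 × 0.0699367 = 0.00489557
  P(Z=2)·f_2 = 0.64 × 0.061926 = 0.0396326
  P(Z=3)·f_3 = 0.29 × 0.205493 = 0.059593
Denominator: 0.00489557 + 0.0396326 + 0.059593 = 0.104121
So the posterior for Setting 1 is 0.00489557 / 0.104121 ≈ 0.0470.

0.0470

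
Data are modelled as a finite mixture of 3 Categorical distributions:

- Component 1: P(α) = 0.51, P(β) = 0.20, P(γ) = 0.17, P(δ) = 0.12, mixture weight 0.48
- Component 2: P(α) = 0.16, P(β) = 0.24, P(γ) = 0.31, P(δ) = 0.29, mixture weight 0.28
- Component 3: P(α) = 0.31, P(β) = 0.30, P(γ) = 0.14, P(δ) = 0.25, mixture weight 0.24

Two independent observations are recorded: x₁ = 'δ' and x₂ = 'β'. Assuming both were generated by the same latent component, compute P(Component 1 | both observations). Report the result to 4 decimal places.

0.2351

Posterior ∝ prior × likelihood, so P(k | x) ∝ w_k f_k(x); normalise over all components.
Since both observations come from the same component, the likelihood for component k is f_k(x₁)·f_k(x₂).
  L_1 = [P(δ | comp) = 0.12] × [0.2] = 0.024
  L_2 = [P(δ | comp) = 0.29] × [0.24] = 0.0696
  L_3 = [P(δ | comp) = 0.25] × [0.3] = 0.075
Weight by the priors:
  w_1·L_1 = 0.48 × 0.024 = 0.01152
  w_2·L_2 = 0.28 × 0.0696 = 0.019488
  w_3·L_3 = 0.24 × 0.075 = 0.018
Denominator: 0.01152 + 0.019488 + 0.018 = 0.049008
P(Component 1 | x) ≈ 0.2351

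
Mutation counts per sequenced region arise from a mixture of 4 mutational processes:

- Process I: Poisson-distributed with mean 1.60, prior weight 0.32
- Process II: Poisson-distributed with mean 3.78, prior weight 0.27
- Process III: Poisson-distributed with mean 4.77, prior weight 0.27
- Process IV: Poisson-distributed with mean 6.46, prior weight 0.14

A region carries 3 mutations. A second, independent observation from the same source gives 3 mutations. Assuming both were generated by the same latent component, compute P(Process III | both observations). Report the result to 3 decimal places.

0.259

The responsibility of component k is π_k f_k(x) divided by Σ_j π_j f_j(x).
Since both observations come from the same component, the likelihood for component k is f_k(x₁)·f_k(x₂).
  f_I = [e^(−1.60)·1.60^3/3! = 0.137828] × [0.137828] = 0.0189966
  f_II = [e^(−3.78)·3.78^3/3! = 0.205443] × [0.205443] = 0.0422068
  f_III = [e^(−4.77)·4.77^3/3! = 0.153398] × [0.153398] = 0.0235309
  f_IV = [e^(−6.46)·6.46^3/3! = 0.0703079] × [0.0703079] = 0.0049432
Multiply by the mixture weights:
  π_I·f_I = 0.32 × 0.0189966 = 0.0060789
  π_II·f_II = 0.27 × 0.0422068 = 0.0113958
  π_III·f_III = 0.27 × 0.0235309 = 0.00635334
  π_IV·f_IV = 0.14 × 0.0049432 = 0.000692048
Marginal: 0.0060789 + 0.0113958 + 0.00635334 + 0.000692048 = 0.0245201
So the posterior for Process III is 0.00635334 / 0.0245201 ≈ 0.259.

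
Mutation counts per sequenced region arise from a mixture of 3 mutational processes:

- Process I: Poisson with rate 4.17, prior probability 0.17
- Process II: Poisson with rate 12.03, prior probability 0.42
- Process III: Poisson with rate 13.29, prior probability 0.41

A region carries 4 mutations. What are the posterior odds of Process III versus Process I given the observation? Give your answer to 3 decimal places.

Since P(k|x) ∝ π_k f_k(x), the posterior odds are π_i f_i(x) / (π_j f_j(x)).
Component likelihoods at x = 4 mutations:
  f_I = e^(−4.17)·4.17^4/4! = 0.194682
  f_II = e^(−12.03)·12.03^4/4! = 0.00520342
  f_III = e^(−13.29)·13.29^4/4! = 0.00219844
0.000901361 / 0.0330959 ≈ 0.027

0.027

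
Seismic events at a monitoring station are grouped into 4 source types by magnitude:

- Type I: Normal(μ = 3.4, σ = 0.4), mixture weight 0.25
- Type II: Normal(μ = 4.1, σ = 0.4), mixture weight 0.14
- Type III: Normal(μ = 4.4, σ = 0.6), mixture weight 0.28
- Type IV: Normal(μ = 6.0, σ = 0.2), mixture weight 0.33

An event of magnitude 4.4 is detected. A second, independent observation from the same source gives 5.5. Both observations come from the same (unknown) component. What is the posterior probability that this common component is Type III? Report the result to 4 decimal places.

The responsibility of component k is P(Z=k) f_k(x) divided by Σ_j P(Z=j) f_j(x).
Since both observations come from the same component, the likelihood for component k is f_k(x₁)·f_k(x₂).
  L_I = [0.0438208] × [1.03212e-06] = 4.52282e-08
  L_II = [0.752844] × [0.00218171] = 0.00164248
  L_III = [0.664904] × [0.123852] = 0.0823496
  L_IV = [2.52614e-14] × [0.0876415] = 2.21394e-15
Multiply by the mixture weights:
  P(Z=I)·L_I = 0.25 × 4.52282e-08 = 1.1307e-08
  P(Z=II)·L_II = 0.14 × 0.00164248 = 0.000229948
  P(Z=III)·L_III = 0.28 × 0.0823496 = 0.0230579
  P(Z=IV)·L_IV = 0.33 × 2.21394e-15 = 7.30601e-16
Normaliser: 1.1307e-08 + 0.000229948 + 0.0230579 + 7.30601e-16 = 0.0232879
Responsibility of Type III: 0.0230579 / 0.0232879 ≈ 0.9901

0.9901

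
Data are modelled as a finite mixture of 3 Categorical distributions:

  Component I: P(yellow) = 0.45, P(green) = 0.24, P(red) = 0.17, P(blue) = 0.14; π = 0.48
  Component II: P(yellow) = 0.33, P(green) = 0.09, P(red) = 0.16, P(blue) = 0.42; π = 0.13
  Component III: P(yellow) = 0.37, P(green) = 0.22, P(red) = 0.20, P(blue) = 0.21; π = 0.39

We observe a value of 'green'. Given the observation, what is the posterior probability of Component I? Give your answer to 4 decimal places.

0.5416

P(component k | x) = π_k·f_k(x) / marginal(x), where marginal(x) = Σ_j π_j·f_j(x).
Categorical probabilities:
  L_I = P(green | comp) = 0.24
  L_II = P(green | comp) = 0.09
  L_III = P(green | comp) = 0.22
Multiply by the mixture weights:
  π_I·L_I = 0.48 × 0.24 = 0.1152
  π_II·L_II = 0.13 × 0.09 = 0.0117
  π_III·L_III = 0.39 × 0.22 = 0.0858
Normaliser: 0.1152 + 0.0117 + 0.0858 = 0.2127
Responsibility of Component I: 0.1152 / 0.2127 ≈ 0.5416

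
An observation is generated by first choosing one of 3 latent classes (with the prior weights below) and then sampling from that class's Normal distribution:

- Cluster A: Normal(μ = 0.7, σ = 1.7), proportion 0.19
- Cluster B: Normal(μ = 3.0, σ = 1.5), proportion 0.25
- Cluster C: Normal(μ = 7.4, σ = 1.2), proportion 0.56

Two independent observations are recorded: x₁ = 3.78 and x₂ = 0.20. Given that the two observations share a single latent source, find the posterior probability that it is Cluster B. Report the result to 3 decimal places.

By Bayes' theorem, P(k | x) = P(Z=k) f_k(x) / Σ_j P(Z=j) f_j(x).
Since both observations come from the same component, the likelihood for component k is f_k(x₁)·f_k(x₂).
  p_A = [0.045465] × [0.224738] = 0.0102177
  p_B = [0.232328] × [0.0465781] = 0.0108214
  p_C = [0.0035126] × [5.06324e-09] = 1.77851e-11
Prior × likelihood for each component:
  P(Z=A)·p_A = 0.19 × 0.0102177 = 0.00194137
  P(Z=B)·p_B = 0.25 × 0.0108214 = 0.00270535
  P(Z=C)·p_C = 0.56 × 1.77851e-11 = 9.95967e-12
Sum: 0.00194137 + 0.00270535 + 9.95967e-12 = 0.00464672
Responsibility of Cluster B: 0.00270535 / 0.00464672 ≈ 0.582

0.582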